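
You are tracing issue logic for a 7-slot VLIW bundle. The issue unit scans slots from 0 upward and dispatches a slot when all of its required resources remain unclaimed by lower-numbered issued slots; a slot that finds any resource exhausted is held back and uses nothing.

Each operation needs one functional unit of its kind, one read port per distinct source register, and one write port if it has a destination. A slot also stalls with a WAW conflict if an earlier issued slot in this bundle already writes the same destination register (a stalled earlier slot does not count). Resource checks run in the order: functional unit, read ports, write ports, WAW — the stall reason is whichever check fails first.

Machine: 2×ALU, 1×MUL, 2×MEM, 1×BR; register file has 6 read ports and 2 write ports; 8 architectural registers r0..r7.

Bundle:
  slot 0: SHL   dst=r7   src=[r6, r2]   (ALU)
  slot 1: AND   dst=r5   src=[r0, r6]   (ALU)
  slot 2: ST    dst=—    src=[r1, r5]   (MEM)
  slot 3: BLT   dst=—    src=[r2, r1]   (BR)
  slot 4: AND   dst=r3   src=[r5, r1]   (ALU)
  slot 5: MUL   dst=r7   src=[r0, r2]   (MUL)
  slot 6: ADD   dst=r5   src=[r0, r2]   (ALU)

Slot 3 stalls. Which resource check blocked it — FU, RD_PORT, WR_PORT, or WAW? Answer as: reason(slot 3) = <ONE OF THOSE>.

reason(slot 3) = RD_PORT

#0 ALU src=r6,r2 dispatched  <A:1 Mu:1 Ld:2 B:1 rd:4 wr:1>
#1 ALU src=r0,r6 dispatched  <A:0 Mu:1 Ld:2 B:1 rd:2 wr:0>
#2 MEM src=r1,r5 dispatched  <A:0 Mu:1 Ld:1 B:1 rd:0 wr:0>
#3 BR src=r2,r1 held:RD_PORT  <A:0 Mu:1 Ld:1 B:1 rd:0 wr:0>
#4 ALU src=r5,r1 held:FU  <A:0 Mu:1 Ld:1 B:1 rd:0 wr:0>
#5 MUL src=r0,r2 held:RD_PORT  <A:0 Mu:1 Ld:1 B:1 rd:0 wr:0>
#6 ALU src=r0,r2 held:FU  <A:0 Mu:1 Ld:1 B:1 rd:0 wr:0>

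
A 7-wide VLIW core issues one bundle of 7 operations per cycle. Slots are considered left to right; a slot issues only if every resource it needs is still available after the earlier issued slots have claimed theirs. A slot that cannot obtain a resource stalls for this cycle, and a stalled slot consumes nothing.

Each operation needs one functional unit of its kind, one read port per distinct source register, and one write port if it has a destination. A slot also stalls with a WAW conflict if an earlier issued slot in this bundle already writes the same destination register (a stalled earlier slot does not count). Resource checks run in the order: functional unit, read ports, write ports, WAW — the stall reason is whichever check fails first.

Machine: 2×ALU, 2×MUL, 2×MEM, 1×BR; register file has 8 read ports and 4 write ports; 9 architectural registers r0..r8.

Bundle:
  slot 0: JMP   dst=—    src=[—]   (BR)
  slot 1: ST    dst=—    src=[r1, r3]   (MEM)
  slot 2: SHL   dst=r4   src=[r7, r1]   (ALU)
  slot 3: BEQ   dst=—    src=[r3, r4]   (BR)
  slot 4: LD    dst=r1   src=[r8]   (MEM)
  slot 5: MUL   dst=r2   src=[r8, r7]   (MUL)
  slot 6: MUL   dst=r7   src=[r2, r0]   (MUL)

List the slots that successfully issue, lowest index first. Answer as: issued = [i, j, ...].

issued = [0, 1, 2, 4, 5]

(0) want 1×BR +0rd +0wr — yes → AL2|MU2|ME2|BR0|rd8|wr4
(1) want 1×MEM +2rd +0wr — yes → AL2|MU2|ME1|BR0|rd6|wr4
(2) want 1×ALU +2rd +1wr — yes → AL1|MU2|ME1|BR0|rd4|wr3
(3) want 1×BR +2rd +0wr — FU → AL1|MU2|ME1|BR0|rd4|wr3
(4) want 1×MEM +1rd +1wr — yes → AL1|MU2|ME0|BR0|rd3|wr2
(5) want 1×MUL +2rd +1wr — yes → AL1|MU1|ME0|BR0|rd1|wr1
(6) want 1×MUL +2rd +1wr — RD_PORT → AL1|MU1|ME0|BR0|rd1|wr1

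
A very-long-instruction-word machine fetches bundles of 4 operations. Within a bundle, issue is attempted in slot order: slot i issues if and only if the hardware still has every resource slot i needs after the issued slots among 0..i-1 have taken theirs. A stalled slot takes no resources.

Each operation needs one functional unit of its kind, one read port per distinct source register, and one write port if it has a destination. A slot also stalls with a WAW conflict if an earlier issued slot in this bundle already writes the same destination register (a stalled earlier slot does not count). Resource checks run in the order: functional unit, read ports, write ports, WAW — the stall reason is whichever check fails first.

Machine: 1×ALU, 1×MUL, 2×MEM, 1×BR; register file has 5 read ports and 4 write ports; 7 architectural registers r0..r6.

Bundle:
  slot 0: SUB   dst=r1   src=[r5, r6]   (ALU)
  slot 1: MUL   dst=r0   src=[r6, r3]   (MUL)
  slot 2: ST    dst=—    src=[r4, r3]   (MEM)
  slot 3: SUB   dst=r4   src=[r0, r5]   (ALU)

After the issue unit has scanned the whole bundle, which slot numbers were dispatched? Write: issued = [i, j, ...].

[0] ALU needs rd=2 wr=1: ok; after: ALU=0 MUL=1 MEM=2 BR=1, R=3, W=3
[1] MUL needs rd=2 wr=1: ok; after: ALU=0 MUL=0 MEM=2 BR=1, R=1, W=2
[2] MEM needs rd=2 wr=0: RD_PORT; after: ALU=0 MUL=0 MEM=2 BR=1, R=1, W=2
[3] ALU needs rd=2 wr=1: FU; after: ALU=0 MUL=0 MEM=2 BR=1, R=1, W=2

issued = [0, 1]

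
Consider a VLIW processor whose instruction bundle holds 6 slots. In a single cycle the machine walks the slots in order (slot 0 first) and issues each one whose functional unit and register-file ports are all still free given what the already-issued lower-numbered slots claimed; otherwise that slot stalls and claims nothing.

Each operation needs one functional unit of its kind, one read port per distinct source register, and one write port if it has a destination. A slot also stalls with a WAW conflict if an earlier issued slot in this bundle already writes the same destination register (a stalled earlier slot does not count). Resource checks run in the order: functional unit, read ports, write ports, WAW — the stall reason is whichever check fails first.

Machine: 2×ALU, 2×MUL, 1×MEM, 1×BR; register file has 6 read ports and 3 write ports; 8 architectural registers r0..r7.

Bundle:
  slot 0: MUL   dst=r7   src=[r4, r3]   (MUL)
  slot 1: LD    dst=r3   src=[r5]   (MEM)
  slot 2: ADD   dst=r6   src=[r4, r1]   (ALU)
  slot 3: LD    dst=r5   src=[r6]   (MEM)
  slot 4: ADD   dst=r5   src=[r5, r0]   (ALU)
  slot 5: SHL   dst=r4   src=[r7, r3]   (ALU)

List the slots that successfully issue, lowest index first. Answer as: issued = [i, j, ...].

slot 0 (MUL): ISSUE — free A2,Mu1,Ld1,B1 rp4 wp2
slot 1 (MEM): ISSUE — free A2,Mu1,Ld0,B1 rp3 wp1
slot 2 (ALU): ISSUE — free A1,Mu1,Ld0,B1 rp1 wp0
slot 3 (MEM): stall FU — free A1,Mu1,Ld0,B1 rp1 wp0
slot 4 (ALU): stall RD_PORT — free A1,Mu1,Ld0,B1 rp1 wp0
slot 5 (ALU): stall RD_PORT — free A1,Mu1,Ld0,B1 rp1 wp0

issued = [0, 1, 2]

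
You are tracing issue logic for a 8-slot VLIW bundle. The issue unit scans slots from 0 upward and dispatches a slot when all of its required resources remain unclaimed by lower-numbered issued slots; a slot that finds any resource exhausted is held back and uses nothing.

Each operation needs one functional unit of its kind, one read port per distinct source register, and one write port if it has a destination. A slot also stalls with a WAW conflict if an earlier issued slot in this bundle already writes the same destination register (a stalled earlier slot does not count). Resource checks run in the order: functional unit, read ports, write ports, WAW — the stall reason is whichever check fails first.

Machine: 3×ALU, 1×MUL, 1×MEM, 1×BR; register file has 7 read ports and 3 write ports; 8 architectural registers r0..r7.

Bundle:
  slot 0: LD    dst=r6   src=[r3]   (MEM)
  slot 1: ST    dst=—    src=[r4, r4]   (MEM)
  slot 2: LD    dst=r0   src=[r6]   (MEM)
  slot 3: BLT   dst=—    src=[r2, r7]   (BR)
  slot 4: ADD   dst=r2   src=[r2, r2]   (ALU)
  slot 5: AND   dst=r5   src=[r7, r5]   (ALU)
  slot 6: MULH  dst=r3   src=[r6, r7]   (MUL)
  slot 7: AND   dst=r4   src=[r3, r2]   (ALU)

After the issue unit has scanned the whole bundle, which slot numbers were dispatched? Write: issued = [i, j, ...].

  0. MEM→r6 ⇒ go  {3A/1Mu/0Ld/1B | 6r 2w}
  1. MEM ⇒ no(FU)  {3A/1Mu/0Ld/1B | 6r 2w}
  2. MEM→r0 ⇒ no(FU)  {3A/1Mu/0Ld/1B | 6r 2w}
  3. BR ⇒ go  {3A/1Mu/0Ld/0B | 4r 2w}
  4. ALU→r2 ⇒ go  {2A/1Mu/0Ld/0B | 3r 1w}
  5. ALU→r5 ⇒ go  {1A/1Mu/0Ld/0B | 1r 0w}
  6. MUL→r3 ⇒ no(RD_PORT)  {1A/1Mu/0Ld/0B | 1r 0w}
  7. ALU→r4 ⇒ no(RD_PORT)  {1A/1Mu/0Ld/0B | 1r 0w}

issued = [0, 3, 4, 5]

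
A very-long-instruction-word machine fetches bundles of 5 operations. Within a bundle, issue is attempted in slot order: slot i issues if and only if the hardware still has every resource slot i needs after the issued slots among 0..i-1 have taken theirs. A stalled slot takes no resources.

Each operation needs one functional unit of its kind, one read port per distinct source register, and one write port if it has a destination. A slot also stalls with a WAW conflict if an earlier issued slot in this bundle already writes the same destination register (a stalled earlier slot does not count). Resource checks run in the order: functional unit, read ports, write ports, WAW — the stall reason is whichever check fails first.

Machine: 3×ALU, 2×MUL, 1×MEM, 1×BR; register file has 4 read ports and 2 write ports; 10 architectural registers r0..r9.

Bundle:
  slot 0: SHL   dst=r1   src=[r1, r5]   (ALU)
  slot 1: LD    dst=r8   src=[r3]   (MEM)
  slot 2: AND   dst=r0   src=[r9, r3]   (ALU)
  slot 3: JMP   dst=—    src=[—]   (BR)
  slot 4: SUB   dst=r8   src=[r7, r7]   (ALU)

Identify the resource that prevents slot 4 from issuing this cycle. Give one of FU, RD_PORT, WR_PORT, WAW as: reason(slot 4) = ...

reason(slot 4) = WR_PORT

#0 ALU src=r1,r5 dispatched  <A:2 Mu:2 Ld:1 B:1 rd:2 wr:1>
#1 MEM src=r3 dispatched  <A:2 Mu:2 Ld:0 B:1 rd:1 wr:0>
#2 ALU src=r9,r3 held:RD_PORT  <A:2 Mu:2 Ld:0 B:1 rd:1 wr:0>
#3 BR src=- dispatched  <A:2 Mu:2 Ld:0 B:0 rd:1 wr:0>
#4 ALU src=r7,r7 held:WR_PORT  <A:2 Mu:2 Ld:0 B:0 rd:1 wr:0>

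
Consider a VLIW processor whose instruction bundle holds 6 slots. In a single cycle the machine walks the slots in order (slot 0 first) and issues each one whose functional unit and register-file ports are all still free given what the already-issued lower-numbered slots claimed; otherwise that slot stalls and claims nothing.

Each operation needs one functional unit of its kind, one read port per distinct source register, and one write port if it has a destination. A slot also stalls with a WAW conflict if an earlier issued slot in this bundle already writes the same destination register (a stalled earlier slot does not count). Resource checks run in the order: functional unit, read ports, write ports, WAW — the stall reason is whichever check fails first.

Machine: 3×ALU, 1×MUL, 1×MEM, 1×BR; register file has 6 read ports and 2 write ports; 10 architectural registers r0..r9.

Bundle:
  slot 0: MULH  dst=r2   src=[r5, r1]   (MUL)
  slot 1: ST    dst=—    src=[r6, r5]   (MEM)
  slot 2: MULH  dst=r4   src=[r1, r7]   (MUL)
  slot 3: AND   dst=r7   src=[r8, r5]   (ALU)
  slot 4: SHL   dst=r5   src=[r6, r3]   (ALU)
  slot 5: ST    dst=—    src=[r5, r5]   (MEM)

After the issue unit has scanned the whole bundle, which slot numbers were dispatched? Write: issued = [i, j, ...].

[0] MUL needs rd=2 wr=1: ok; after: ALU=3 MUL=0 MEM=1 BR=1, R=4, W=1
[1] MEM needs rd=2 wr=0: ok; after: ALU=3 MUL=0 MEM=0 BR=1, R=2, W=1
[2] MUL needs rd=2 wr=1: FU; after: ALU=3 MUL=0 MEM=0 BR=1, R=2, W=1
[3] ALU needs rd=2 wr=1: ok; after: ALU=2 MUL=0 MEM=0 BR=1, R=0, W=0
[4] ALU needs rd=2 wr=1: RD_PORT; after: ALU=2 MUL=0 MEM=0 BR=1, R=0, W=0
[5] MEM needs rd=1 wr=0: FU; after: ALU=2 MUL=0 MEM=0 BR=1, R=0, W=0

issued = [0, 1, 3]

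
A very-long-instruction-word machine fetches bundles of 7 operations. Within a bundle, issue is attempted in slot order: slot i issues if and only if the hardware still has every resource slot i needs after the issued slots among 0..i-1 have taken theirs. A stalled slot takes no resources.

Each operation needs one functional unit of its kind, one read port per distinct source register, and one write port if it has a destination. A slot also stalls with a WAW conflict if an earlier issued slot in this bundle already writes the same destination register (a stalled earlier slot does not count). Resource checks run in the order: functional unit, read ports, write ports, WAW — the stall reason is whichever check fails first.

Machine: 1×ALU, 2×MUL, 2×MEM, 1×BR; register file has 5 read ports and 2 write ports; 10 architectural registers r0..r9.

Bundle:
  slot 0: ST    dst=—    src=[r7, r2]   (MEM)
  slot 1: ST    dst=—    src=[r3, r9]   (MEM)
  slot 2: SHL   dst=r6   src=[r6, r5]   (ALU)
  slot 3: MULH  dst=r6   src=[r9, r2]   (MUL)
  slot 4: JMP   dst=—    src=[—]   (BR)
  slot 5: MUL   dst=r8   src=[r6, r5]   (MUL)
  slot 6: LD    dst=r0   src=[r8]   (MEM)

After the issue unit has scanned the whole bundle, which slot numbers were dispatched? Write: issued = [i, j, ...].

slot 0 (MEM): ISSUE — free A1,Mu2,Ld1,B1 rp3 wp2
slot 1 (MEM): ISSUE — free A1,Mu2,Ld0,B1 rp1 wp2
slot 2 (ALU): stall RD_PORT — free A1,Mu2,Ld0,B1 rp1 wp2
slot 3 (MUL): stall RD_PORT — free A1,Mu2,Ld0,B1 rp1 wp2
slot 4 (BR): ISSUE — free A1,Mu2,Ld0,B0 rp1 wp2
slot 5 (MUL): stall RD_PORT — free A1,Mu2,Ld0,B0 rp1 wp2
slot 6 (MEM): stall FU — free A1,Mu2,Ld0,B0 rp1 wp2

issued = [0, 1, 4]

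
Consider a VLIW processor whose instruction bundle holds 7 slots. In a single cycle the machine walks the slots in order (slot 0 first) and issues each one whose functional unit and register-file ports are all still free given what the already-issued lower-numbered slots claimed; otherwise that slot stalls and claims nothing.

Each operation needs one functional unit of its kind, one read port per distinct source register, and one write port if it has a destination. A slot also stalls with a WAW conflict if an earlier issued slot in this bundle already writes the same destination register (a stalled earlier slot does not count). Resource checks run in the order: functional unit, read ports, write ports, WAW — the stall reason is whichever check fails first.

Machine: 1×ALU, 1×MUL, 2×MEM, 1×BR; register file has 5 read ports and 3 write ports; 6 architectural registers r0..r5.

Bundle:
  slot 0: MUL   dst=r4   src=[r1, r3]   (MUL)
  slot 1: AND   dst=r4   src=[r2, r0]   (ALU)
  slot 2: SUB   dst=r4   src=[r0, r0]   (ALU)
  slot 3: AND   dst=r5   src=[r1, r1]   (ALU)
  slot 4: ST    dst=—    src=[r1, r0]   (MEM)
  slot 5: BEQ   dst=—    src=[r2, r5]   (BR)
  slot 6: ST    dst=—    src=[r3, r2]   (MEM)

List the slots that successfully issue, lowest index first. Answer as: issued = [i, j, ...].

#0 MUL src=r1,r3 dispatched  <A:1 Mu:0 Ld:2 B:1 rd:3 wr:2>
#1 ALU src=r2,r0 held:WAW  <A:1 Mu:0 Ld:2 B:1 rd:3 wr:2>
#2 ALU src=r0,r0 held:WAW  <A:1 Mu:0 Ld:2 B:1 rd:3 wr:2>
#3 ALU src=r1,r1 dispatched  <A:0 Mu:0 Ld:2 B:1 rd:2 wr:1>
#4 MEM src=r1,r0 dispatched  <A:0 Mu:0 Ld:1 B:1 rd:0 wr:1>
#5 BR src=r2,r5 held:RD_PORT  <A:0 Mu:0 Ld:1 B:1 rd:0 wr:1>
#6 MEM src=r3,r2 held:RD_PORT  <A:0 Mu:0 Ld:1 B:1 rd:0 wr:1>

issued = [0, 3, 4]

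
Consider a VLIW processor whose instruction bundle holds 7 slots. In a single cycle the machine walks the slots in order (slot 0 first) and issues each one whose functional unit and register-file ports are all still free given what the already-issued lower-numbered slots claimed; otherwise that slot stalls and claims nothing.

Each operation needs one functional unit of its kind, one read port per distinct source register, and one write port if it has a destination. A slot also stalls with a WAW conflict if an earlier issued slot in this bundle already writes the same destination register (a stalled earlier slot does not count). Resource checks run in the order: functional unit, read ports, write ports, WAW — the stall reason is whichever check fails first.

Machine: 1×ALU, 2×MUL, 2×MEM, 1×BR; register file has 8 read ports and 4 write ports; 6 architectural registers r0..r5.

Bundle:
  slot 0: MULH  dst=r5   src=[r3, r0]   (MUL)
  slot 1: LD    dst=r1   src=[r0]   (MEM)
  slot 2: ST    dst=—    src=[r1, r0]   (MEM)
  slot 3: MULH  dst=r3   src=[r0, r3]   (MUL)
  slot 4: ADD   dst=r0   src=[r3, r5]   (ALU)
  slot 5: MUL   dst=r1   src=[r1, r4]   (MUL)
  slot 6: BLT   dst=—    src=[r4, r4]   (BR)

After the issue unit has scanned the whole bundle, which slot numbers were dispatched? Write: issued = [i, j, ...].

issued = [0, 1, 2, 3, 6]

(0) want 1×MUL +2rd +1wr — yes → AL1|MU1|ME2|BR1|rd6|wr3
(1) want 1×MEM +1rd +1wr — yes → AL1|MU1|ME1|BR1|rd5|wr2
(2) want 1×MEM +2rd +0wr — yes → AL1|MU1|ME0|BR1|rd3|wr2
(3) want 1×MUL +2rd +1wr — yes → AL1|MU0|ME0|BR1|rd1|wr1
(4) want 1×ALU +2rd +1wr — RD_PORT → AL1|MU0|ME0|BR1|rd1|wr1
(5) want 1×MUL +2rd +1wr — FU → AL1|MU0|ME0|BR1|rd1|wr1
(6) want 1×BR +1rd +0wr — yes → AL1|MU0|ME0|BR0|rd0|wr1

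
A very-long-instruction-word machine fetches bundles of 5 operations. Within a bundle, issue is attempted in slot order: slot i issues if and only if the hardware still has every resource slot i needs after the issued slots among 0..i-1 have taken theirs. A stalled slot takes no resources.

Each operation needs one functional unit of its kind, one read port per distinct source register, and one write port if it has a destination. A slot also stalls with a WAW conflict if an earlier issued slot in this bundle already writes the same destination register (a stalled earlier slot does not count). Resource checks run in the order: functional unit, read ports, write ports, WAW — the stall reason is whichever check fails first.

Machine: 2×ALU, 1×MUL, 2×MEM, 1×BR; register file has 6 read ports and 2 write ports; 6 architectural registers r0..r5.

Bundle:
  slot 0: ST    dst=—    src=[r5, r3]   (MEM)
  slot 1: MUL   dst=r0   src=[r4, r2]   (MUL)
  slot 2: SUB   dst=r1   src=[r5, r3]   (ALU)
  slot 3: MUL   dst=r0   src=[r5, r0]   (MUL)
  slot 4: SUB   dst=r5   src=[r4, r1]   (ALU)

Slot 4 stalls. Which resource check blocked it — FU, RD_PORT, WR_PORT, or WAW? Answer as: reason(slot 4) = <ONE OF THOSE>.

reason(slot 4) = RD_PORT

(0) want 1×MEM +2rd +0wr — yes → AL2|MU1|ME1|BR1|rd4|wr2
(1) want 1×MUL +2rd +1wr — yes → AL2|MU0|ME1|BR1|rd2|wr1
(2) want 1×ALU +2rd +1wr — yes → AL1|MU0|ME1|BR1|rd0|wr0
(3) want 1×MUL +2rd +1wr — FU → AL1|MU0|ME1|BR1|rd0|wr0
(4) want 1×ALU +2rd +1wr — RD_PORT → AL1|MU0|ME1|BR1|rd0|wr0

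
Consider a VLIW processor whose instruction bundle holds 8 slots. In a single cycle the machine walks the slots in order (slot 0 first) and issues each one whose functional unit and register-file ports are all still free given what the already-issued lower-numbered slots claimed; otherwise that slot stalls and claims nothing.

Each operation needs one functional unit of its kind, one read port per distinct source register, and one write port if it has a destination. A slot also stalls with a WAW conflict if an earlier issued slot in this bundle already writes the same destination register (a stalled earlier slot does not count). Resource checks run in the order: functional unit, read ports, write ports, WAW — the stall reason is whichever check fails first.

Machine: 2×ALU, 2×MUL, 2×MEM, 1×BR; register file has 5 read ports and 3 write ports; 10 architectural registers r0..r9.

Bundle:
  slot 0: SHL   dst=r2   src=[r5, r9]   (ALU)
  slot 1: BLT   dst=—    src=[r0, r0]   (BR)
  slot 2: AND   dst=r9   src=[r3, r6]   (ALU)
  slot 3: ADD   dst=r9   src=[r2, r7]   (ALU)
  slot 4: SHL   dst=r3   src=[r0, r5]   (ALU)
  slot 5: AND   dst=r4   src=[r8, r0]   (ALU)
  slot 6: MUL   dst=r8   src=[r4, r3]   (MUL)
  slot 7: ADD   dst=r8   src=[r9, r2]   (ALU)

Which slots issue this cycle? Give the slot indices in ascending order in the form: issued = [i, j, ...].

slot 0 (ALU): ISSUE — free A1,Mu2,Ld2,B1 rp3 wp2
slot 1 (BR): ISSUE — free A1,Mu2,Ld2,B0 rp2 wp2
slot 2 (ALU): ISSUE — free A0,Mu2,Ld2,B0 rp0 wp1
slot 3 (ALU): stall FU — free A0,Mu2,Ld2,B0 rp0 wp1
slot 4 (ALU): stall FU — free A0,Mu2,Ld2,B0 rp0 wp1
slot 5 (ALU): stall FU — free A0,Mu2,Ld2,B0 rp0 wp1
slot 6 (MUL): stall RD_PORT — free A0,Mu2,Ld2,B0 rp0 wp1
slot 7 (ALU): stall FU — free A0,Mu2,Ld2,B0 rp0 wp1

issued = [0, 1, 2]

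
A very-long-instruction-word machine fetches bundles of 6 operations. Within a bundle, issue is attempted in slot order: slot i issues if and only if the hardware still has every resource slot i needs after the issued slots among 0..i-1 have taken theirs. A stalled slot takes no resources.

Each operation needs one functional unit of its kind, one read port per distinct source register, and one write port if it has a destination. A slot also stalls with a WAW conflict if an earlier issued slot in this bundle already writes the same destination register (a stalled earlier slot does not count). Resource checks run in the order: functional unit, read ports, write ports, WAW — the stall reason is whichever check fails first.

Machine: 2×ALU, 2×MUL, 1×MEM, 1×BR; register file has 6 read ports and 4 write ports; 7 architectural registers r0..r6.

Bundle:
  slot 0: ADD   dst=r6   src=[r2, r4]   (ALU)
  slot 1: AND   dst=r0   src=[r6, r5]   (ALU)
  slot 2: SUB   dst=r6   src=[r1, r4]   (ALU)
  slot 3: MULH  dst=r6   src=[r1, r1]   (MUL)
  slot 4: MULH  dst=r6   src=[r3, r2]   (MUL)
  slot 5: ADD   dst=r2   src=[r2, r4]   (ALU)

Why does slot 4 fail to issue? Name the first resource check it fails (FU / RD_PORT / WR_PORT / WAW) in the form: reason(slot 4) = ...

#0 ALU src=r2,r4 dispatched  <A:1 Mu:2 Ld:1 B:1 rd:4 wr:3>
#1 ALU src=r6,r5 dispatched  <A:0 Mu:2 Ld:1 B:1 rd:2 wr:2>
#2 ALU src=r1,r4 held:FU  <A:0 Mu:2 Ld:1 B:1 rd:2 wr:2>
#3 MUL src=r1,r1 held:WAW  <A:0 Mu:2 Ld:1 B:1 rd:2 wr:2>
#4 MUL src=r3,r2 held:WAW  <A:0 Mu:2 Ld:1 B:1 rd:2 wr:2>
#5 ALU src=r2,r4 held:FU  <A:0 Mu:2 Ld:1 B:1 rd:2 wr:2>

reason(slot 4) = WAW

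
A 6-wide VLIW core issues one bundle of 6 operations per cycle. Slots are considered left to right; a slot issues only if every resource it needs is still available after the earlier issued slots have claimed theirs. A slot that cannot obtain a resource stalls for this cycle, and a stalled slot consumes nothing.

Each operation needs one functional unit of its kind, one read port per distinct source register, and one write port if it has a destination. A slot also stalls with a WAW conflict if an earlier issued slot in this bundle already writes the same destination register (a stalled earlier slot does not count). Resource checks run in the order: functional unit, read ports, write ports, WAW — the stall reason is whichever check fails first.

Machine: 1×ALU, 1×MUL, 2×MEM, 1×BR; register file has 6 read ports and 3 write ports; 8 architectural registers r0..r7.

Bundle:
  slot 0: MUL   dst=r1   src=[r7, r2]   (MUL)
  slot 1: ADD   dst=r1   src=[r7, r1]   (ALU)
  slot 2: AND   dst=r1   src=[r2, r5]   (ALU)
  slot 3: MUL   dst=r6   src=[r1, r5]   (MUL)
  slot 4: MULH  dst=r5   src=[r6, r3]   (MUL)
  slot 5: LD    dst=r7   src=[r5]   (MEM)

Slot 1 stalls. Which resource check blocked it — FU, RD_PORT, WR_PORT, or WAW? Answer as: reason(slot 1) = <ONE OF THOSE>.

  0. MUL→r1 ⇒ go  {1A/0Mu/2Ld/1B | 4r 2w}
  1. ALU→r1 ⇒ no(WAW)  {1A/0Mu/2Ld/1B | 4r 2w}
  2. ALU→r1 ⇒ no(WAW)  {1A/0Mu/2Ld/1B | 4r 2w}
  3. MUL→r6 ⇒ no(FU)  {1A/0Mu/2Ld/1B | 4r 2w}
  4. MUL→r5 ⇒ no(FU)  {1A/0Mu/2Ld/1B | 4r 2w}
  5. MEM→r7 ⇒ go  {1A/0Mu/1Ld/1B | 3r 1w}

reason(slot 1) = WAW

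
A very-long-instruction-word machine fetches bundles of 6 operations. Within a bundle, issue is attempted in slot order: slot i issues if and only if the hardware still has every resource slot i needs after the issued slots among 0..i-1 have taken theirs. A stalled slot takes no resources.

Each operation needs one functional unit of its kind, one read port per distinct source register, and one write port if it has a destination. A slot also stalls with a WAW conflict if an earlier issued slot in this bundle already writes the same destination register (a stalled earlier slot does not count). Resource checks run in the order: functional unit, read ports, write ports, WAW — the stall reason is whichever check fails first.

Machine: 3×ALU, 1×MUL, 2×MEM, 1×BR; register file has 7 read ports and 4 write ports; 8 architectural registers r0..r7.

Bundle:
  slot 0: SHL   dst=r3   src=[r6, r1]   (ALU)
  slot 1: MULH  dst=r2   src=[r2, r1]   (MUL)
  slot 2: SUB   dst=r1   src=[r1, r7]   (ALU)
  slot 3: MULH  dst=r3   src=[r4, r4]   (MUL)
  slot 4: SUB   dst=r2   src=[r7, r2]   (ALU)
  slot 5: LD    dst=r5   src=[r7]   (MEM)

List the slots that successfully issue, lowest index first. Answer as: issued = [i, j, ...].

issued = [0, 1, 2, 5]

#0 ALU src=r6,r1 dispatched  <A:2 Mu:1 Ld:2 B:1 rd:5 wr:3>
#1 MUL src=r2,r1 dispatched  <A:2 Mu:0 Ld:2 B:1 rd:3 wr:2>
#2 ALU src=r1,r7 dispatched  <A:1 Mu:0 Ld:2 B:1 rd:1 wr:1>
#3 MUL src=r4,r4 held:FU  <A:1 Mu:0 Ld:2 B:1 rd:1 wr:1>
#4 ALU src=r7,r2 held:RD_PORT  <A:1 Mu:0 Ld:2 B:1 rd:1 wr:1>
#5 MEM src=r7 dispatched  <A:1 Mu:0 Ld:1 B:1 rd:0 wr:0>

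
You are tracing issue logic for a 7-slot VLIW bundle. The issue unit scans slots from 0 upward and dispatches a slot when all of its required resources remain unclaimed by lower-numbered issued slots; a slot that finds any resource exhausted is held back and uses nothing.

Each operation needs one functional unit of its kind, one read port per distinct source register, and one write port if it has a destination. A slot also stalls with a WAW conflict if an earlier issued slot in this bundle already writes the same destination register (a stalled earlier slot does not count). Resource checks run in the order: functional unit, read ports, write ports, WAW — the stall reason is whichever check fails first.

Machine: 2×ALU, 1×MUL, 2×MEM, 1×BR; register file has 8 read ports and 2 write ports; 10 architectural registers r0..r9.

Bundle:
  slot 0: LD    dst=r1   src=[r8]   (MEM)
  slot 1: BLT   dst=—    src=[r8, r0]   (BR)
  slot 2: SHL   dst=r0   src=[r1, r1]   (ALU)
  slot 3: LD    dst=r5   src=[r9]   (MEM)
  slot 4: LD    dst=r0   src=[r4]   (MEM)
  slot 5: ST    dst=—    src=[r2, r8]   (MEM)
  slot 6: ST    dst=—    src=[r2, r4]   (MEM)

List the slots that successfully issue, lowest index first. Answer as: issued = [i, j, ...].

issued = [0, 1, 2, 5]

#0 MEM src=r8 dispatched  <A:2 Mu:1 Ld:1 B:1 rd:7 wr:1>
#1 BR src=r8,r0 dispatched  <A:2 Mu:1 Ld:1 B:0 rd:5 wr:1>
#2 ALU src=r1,r1 dispatched  <A:1 Mu:1 Ld:1 B:0 rd:4 wr:0>
#3 MEM src=r9 held:WR_PORT  <A:1 Mu:1 Ld:1 B:0 rd:4 wr:0>
#4 MEM src=r4 held:WR_PORT  <A:1 Mu:1 Ld:1 B:0 rd:4 wr:0>
#5 MEM src=r2,r8 dispatched  <A:1 Mu:1 Ld:0 B:0 rd:2 wr:0>
#6 MEM src=r2,r4 held:FU  <A:1 Mu:1 Ld:0 B:0 rd:2 wr:0>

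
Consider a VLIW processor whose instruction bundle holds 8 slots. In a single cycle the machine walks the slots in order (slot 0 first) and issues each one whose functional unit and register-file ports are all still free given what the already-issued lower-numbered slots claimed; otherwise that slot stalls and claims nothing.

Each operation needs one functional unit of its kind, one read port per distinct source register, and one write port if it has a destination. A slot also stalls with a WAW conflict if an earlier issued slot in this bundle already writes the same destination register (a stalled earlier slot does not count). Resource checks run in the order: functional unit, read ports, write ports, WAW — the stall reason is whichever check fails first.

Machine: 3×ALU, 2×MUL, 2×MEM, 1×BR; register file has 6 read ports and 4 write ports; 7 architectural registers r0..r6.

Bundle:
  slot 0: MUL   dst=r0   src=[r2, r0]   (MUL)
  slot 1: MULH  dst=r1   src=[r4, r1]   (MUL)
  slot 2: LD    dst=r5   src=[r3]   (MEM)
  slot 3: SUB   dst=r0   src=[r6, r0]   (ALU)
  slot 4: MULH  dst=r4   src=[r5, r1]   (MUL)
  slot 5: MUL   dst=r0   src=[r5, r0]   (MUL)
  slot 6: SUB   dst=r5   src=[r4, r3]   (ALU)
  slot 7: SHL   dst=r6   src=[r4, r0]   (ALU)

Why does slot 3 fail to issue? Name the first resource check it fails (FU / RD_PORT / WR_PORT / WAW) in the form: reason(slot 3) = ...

reason(slot 3) = RD_PORT

(0) want 1×MUL +2rd +1wr — yes → AL3|MU1|ME2|BR1|rd4|wr3
(1) want 1×MUL +2rd +1wr — yes → AL3|MU0|ME2|BR1|rd2|wr2
(2) want 1×MEM +1rd +1wr — yes → AL3|MU0|ME1|BR1|rd1|wr1
(3) want 1×ALU +2rd +1wr — RD_PORT → AL3|MU0|ME1|BR1|rd1|wr1
(4) want 1×MUL +2rd +1wr — FU → AL3|MU0|ME1|BR1|rd1|wr1
(5) want 1×MUL +2rd +1wr — FU → AL3|MU0|ME1|BR1|rd1|wr1
(6) want 1×ALU +2rd +1wr — RD_PORT → AL3|MU0|ME1|BR1|rd1|wr1
(7) want 1×ALU +2rd +1wr — RD_PORT → AL3|MU0|ME1|BR1|rd1|wr1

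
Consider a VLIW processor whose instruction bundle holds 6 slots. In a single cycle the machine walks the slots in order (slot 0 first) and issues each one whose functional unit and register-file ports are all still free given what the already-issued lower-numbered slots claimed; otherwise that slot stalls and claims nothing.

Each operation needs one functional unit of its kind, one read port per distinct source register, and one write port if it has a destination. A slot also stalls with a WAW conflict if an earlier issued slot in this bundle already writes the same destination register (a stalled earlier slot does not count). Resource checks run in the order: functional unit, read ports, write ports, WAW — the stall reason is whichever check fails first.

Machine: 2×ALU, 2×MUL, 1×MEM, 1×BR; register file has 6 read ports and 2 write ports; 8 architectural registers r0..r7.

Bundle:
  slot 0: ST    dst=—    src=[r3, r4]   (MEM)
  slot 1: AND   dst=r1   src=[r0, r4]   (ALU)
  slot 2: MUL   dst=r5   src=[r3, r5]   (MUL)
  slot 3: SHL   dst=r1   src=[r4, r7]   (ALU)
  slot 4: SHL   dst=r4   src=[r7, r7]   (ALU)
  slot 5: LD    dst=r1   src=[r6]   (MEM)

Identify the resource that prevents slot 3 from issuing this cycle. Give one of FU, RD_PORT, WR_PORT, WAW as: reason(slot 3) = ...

slot 0 (MEM): ISSUE — free A2,Mu2,Ld0,B1 rp4 wp2
slot 1 (ALU): ISSUE — free A1,Mu2,Ld0,B1 rp2 wp1
slot 2 (MUL): ISSUE — free A1,Mu1,Ld0,B1 rp0 wp0
slot 3 (ALU): stall RD_PORT — free A1,Mu1,Ld0,B1 rp0 wp0
slot 4 (ALU): stall RD_PORT — free A1,Mu1,Ld0,B1 rp0 wp0
slot 5 (MEM): stall FU — free A1,Mu1,Ld0,B1 rp0 wp0

reason(slot 3) = RD_PORT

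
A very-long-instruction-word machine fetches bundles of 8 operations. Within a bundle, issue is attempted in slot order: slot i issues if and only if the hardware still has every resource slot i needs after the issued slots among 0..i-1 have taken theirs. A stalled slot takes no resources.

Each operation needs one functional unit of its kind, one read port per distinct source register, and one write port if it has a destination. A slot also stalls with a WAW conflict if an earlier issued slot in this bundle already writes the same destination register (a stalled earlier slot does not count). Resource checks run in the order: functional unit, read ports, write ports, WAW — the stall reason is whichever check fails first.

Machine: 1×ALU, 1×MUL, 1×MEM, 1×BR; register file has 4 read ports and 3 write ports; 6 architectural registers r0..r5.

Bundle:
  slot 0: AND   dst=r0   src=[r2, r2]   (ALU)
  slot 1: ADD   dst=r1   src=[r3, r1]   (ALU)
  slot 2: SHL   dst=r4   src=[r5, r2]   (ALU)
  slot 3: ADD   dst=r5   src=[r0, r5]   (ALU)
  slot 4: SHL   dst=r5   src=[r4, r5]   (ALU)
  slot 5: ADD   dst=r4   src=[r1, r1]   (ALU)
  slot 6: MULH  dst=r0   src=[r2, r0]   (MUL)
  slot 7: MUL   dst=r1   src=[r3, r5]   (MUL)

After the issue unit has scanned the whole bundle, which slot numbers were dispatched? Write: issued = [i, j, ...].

issued = [0, 7]

#0 ALU src=r2,r2 dispatched  <A:0 Mu:1 Ld:1 B:1 rd:3 wr:2>
#1 ALU src=r3,r1 held:FU  <A:0 Mu:1 Ld:1 B:1 rd:3 wr:2>
#2 ALU src=r5,r2 held:FU  <A:0 Mu:1 Ld:1 B:1 rd:3 wr:2>
#3 ALU src=r0,r5 held:FU  <A:0 Mu:1 Ld:1 B:1 rd:3 wr:2>
#4 ALU src=r4,r5 held:FU  <A:0 Mu:1 Ld:1 B:1 rd:3 wr:2>
#5 ALU src=r1,r1 held:FU  <A:0 Mu:1 Ld:1 B:1 rd:3 wr:2>
#6 MUL src=r2,r0 held:WAW  <A:0 Mu:1 Ld:1 B:1 rd:3 wr:2>
#7 MUL src=r3,r5 dispatched  <A:0 Mu:0 Ld:1 B:1 rd:1 wr:1>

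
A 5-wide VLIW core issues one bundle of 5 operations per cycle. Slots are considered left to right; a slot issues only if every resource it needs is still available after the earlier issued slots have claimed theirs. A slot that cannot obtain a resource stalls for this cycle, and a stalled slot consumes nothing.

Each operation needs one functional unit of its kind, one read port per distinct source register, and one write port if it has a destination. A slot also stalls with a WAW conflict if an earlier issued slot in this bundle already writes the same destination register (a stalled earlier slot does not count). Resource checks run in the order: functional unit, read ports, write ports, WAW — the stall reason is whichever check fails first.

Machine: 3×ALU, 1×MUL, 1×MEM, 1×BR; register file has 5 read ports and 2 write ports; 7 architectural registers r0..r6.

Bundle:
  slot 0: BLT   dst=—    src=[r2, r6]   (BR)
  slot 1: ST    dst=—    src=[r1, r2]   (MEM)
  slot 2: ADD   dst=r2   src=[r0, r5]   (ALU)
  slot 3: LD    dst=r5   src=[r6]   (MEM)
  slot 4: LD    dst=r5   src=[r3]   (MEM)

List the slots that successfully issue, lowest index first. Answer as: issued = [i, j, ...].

issued = [0, 1]

  0. BR ⇒ go  {3A/1Mu/1Ld/0B | 3r 2w}
  1. MEM ⇒ go  {3A/1Mu/0Ld/0B | 1r 2w}
  2. ALU→r2 ⇒ no(RD_PORT)  {3A/1Mu/0Ld/0B | 1r 2w}
  3. MEM→r5 ⇒ no(FU)  {3A/1Mu/0Ld/0B | 1r 2w}
  4. MEM→r5 ⇒ no(FU)  {3A/1Mu/0Ld/0B | 1r 2w}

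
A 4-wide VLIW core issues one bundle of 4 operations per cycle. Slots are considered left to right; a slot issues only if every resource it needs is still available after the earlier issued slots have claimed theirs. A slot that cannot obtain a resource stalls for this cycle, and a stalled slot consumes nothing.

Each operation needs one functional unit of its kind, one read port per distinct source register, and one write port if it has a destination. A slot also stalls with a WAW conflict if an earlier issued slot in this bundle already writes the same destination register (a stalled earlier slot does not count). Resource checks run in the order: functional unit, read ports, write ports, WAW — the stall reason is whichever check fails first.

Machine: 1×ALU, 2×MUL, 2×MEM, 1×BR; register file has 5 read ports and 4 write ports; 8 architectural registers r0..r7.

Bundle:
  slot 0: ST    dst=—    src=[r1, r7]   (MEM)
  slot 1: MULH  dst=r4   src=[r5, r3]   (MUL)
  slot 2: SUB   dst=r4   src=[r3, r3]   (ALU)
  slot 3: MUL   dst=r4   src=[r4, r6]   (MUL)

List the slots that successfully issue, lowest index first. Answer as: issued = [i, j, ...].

  0. MEM ⇒ go  {1A/2Mu/1Ld/1B | 3r 4w}
  1. MUL→r4 ⇒ go  {1A/1Mu/1Ld/1B | 1r 3w}
  2. ALU→r4 ⇒ no(WAW)  {1A/1Mu/1Ld/1B | 1r 3w}
  3. MUL→r4 ⇒ no(RD_PORT)  {1A/1Mu/1Ld/1B | 1r 3w}

issued = [0, 1]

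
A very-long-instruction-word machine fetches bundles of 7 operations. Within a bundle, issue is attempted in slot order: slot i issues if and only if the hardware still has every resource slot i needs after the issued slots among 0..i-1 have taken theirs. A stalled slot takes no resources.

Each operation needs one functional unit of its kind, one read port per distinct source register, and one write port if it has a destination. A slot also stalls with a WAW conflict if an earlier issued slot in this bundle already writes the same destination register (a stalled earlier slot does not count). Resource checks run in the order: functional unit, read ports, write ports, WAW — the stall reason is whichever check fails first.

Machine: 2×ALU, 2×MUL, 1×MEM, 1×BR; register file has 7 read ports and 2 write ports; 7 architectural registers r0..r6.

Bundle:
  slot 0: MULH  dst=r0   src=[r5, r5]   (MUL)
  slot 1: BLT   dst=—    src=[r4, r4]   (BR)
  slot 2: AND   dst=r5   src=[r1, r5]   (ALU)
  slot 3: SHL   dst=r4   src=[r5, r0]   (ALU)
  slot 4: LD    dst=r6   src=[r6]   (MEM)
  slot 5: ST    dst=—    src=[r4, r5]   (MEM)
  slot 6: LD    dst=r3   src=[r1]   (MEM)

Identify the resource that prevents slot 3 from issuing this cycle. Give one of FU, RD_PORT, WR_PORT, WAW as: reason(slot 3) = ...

reason(slot 3) = WR_PORT

(0) want 1×MUL +1rd +1wr — yes → AL2|MU1|ME1|BR1|rd6|wr1
(1) want 1×BR +1rd +0wr — yes → AL2|MU1|ME1|BR0|rd5|wr1
(2) want 1×ALU +2rd +1wr — yes → AL1|MU1|ME1|BR0|rd3|wr0
(3) want 1×ALU +2rd +1wr — WR_PORT → AL1|MU1|ME1|BR0|rd3|wr0
(4) want 1×MEM +1rd +1wr — WR_PORT → AL1|MU1|ME1|BR0|rd3|wr0
(5) want 1×MEM +2rd +0wr — yes → AL1|MU1|ME0|BR0|rd1|wr0
(6) want 1×MEM +1rd +1wr — FU → AL1|MU1|ME0|BR0|rd1|wr0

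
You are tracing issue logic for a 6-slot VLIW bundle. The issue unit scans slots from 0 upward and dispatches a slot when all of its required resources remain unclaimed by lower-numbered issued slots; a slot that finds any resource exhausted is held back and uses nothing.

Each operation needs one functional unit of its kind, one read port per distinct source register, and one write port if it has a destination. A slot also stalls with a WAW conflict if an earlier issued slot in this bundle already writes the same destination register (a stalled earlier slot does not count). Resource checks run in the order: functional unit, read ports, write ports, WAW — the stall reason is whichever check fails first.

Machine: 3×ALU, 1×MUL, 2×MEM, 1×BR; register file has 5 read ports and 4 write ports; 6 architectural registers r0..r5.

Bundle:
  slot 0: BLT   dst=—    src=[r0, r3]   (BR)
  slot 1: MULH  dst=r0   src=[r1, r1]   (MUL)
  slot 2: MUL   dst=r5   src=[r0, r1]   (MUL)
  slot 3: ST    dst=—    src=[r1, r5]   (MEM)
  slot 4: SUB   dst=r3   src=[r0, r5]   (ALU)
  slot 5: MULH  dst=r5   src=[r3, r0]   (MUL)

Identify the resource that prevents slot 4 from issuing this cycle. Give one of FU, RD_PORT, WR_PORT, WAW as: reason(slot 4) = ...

reason(slot 4) = RD_PORT

(0) want 1×BR +2rd +0wr — yes → AL3|MU1|ME2|BR0|rd3|wr4
(1) want 1×MUL +1rd +1wr — yes → AL3|MU0|ME2|BR0|rd2|wr3
(2) want 1×MUL +2rd +1wr — FU → AL3|MU0|ME2|BR0|rd2|wr3
(3) want 1×MEM +2rd +0wr — yes → AL3|MU0|ME1|BR0|rd0|wr3
(4) want 1×ALU +2rd +1wr — RD_PORT → AL3|MU0|ME1|BR0|rd0|wr3
(5) want 1×MUL +2rd +1wr — FU → AL3|MU0|ME1|BR0|rd0|wr3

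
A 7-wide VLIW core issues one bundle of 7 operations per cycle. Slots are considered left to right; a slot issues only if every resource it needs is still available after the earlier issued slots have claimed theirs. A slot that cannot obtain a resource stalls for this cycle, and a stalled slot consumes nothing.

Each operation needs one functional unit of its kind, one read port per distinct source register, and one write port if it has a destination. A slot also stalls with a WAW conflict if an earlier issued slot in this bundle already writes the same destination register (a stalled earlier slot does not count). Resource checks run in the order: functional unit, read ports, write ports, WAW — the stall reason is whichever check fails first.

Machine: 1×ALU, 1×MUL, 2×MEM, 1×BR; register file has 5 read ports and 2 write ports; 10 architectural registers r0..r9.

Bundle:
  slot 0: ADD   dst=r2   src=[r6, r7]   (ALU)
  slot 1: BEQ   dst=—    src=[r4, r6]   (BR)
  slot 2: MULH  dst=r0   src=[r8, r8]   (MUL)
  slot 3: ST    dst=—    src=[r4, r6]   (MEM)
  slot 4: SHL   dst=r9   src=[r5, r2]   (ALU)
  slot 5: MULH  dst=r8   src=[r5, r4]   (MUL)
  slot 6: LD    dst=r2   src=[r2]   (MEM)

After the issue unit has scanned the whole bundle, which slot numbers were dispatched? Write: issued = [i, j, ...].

issued = [0, 1, 2]

[0] ALU needs rd=2 wr=1: ok; after: ALU=0 MUL=1 MEM=2 BR=1, R=3, W=1
[1] BR needs rd=2 wr=0: ok; after: ALU=0 MUL=1 MEM=2 BR=0, R=1, W=1
[2] MUL needs rd=1 wr=1: ok; after: ALU=0 MUL=0 MEM=2 BR=0, R=0, W=0
[3] MEM needs rd=2 wr=0: RD_PORT; after: ALU=0 MUL=0 MEM=2 BR=0, R=0, W=0
[4] ALU needs rd=2 wr=1: FU; after: ALU=0 MUL=0 MEM=2 BR=0, R=0, W=0
[5] MUL needs rd=2 wr=1: FU; after: ALU=0 MUL=0 MEM=2 BR=0, R=0, W=0
[6] MEM needs rd=1 wr=1: RD_PORT; after: ALU=0 MUL=0 MEM=2 BR=0, R=0, W=0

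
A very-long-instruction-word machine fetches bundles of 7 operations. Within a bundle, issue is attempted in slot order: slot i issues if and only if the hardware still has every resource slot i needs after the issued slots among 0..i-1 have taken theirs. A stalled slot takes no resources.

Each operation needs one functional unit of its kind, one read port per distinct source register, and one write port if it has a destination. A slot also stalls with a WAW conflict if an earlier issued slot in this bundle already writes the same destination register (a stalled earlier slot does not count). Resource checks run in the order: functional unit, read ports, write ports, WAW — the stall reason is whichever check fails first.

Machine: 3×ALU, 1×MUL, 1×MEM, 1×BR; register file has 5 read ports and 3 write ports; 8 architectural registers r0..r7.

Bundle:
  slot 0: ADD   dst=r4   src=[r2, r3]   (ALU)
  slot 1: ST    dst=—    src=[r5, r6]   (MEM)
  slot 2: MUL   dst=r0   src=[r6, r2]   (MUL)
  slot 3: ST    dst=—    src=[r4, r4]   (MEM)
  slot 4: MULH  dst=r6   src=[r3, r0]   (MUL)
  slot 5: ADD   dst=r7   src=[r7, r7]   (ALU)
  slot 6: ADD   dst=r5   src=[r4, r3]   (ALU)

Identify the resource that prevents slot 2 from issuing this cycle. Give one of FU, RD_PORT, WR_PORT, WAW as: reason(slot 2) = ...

reason(slot 2) = RD_PORT

[0] ALU needs rd=2 wr=1: ok; after: ALU=2 MUL=1 MEM=1 BR=1, R=3, W=2
[1] MEM needs rd=2 wr=0: ok; after: ALU=2 MUL=1 MEM=0 BR=1, R=1, W=2
[2] MUL needs rd=2 wr=1: RD_PORT; after: ALU=2 MUL=1 MEM=0 BR=1, R=1, W=2
[3] MEM needs rd=1 wr=0: FU; after: ALU=2 MUL=1 MEM=0 BR=1, R=1, W=2
[4] MUL needs rd=2 wr=1: RD_PORT; after: ALU=2 MUL=1 MEM=0 BR=1, R=1, W=2
[5] ALU needs rd=1 wr=1: ok; after: ALU=1 MUL=1 MEM=0 BR=1, R=0, W=1
[6] ALU needs rd=2 wr=1: RD_PORT; after: ALU=1 MUL=1 MEM=0 BR=1, R=0, W=1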